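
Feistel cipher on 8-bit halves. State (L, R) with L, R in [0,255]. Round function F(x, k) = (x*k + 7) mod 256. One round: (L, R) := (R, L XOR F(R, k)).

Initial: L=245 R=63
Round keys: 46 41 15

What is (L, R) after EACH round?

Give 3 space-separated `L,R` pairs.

Answer: 63,172 172,172 172,183

Derivation:
Round 1 (k=46): L=63 R=172
Round 2 (k=41): L=172 R=172
Round 3 (k=15): L=172 R=183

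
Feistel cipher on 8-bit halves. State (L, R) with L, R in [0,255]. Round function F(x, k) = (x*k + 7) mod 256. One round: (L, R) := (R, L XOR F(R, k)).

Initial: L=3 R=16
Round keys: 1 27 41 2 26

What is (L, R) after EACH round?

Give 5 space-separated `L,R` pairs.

Answer: 16,20 20,51 51,38 38,96 96,225

Derivation:
Round 1 (k=1): L=16 R=20
Round 2 (k=27): L=20 R=51
Round 3 (k=41): L=51 R=38
Round 4 (k=2): L=38 R=96
Round 5 (k=26): L=96 R=225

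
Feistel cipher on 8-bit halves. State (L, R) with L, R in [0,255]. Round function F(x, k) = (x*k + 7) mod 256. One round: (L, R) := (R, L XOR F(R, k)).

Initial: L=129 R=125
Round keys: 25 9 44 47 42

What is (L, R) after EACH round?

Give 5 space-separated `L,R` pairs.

Answer: 125,189 189,209 209,78 78,136 136,25

Derivation:
Round 1 (k=25): L=125 R=189
Round 2 (k=9): L=189 R=209
Round 3 (k=44): L=209 R=78
Round 4 (k=47): L=78 R=136
Round 5 (k=42): L=136 R=25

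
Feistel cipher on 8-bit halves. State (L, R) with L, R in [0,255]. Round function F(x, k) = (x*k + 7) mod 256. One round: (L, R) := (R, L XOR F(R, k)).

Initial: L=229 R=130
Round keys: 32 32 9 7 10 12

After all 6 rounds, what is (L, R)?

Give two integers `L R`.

Round 1 (k=32): L=130 R=162
Round 2 (k=32): L=162 R=197
Round 3 (k=9): L=197 R=86
Round 4 (k=7): L=86 R=164
Round 5 (k=10): L=164 R=57
Round 6 (k=12): L=57 R=23

Answer: 57 23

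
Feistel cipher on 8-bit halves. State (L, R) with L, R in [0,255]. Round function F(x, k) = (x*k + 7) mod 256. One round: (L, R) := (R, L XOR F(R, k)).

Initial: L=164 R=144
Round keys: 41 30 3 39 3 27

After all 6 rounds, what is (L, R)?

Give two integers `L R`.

Round 1 (k=41): L=144 R=179
Round 2 (k=30): L=179 R=145
Round 3 (k=3): L=145 R=9
Round 4 (k=39): L=9 R=247
Round 5 (k=3): L=247 R=229
Round 6 (k=27): L=229 R=217

Answer: 229 217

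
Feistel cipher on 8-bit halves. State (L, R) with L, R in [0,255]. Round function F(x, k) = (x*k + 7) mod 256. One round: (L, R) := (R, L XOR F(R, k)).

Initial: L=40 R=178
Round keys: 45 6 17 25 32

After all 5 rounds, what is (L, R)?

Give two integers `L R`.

Answer: 97 56

Derivation:
Round 1 (k=45): L=178 R=121
Round 2 (k=6): L=121 R=111
Round 3 (k=17): L=111 R=31
Round 4 (k=25): L=31 R=97
Round 5 (k=32): L=97 R=56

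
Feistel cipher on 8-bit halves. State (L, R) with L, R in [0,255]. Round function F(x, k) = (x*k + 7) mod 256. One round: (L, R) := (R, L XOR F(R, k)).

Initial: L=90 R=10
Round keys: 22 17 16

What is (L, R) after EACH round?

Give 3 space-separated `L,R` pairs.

Answer: 10,185 185,90 90,30

Derivation:
Round 1 (k=22): L=10 R=185
Round 2 (k=17): L=185 R=90
Round 3 (k=16): L=90 R=30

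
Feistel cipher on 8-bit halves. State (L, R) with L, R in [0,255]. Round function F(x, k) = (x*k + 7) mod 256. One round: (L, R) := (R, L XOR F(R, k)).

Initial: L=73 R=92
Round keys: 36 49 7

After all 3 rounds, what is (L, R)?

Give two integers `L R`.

Round 1 (k=36): L=92 R=190
Round 2 (k=49): L=190 R=57
Round 3 (k=7): L=57 R=40

Answer: 57 40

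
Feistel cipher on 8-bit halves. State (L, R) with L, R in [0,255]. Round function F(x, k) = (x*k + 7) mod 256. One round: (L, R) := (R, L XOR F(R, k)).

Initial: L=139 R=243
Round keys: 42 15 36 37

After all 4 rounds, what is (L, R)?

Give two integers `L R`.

Round 1 (k=42): L=243 R=110
Round 2 (k=15): L=110 R=138
Round 3 (k=36): L=138 R=1
Round 4 (k=37): L=1 R=166

Answer: 1 166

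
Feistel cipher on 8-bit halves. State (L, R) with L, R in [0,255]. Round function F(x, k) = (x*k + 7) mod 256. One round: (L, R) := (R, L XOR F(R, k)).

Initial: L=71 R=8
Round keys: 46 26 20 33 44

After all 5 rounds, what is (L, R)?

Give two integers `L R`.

Answer: 5 96

Derivation:
Round 1 (k=46): L=8 R=48
Round 2 (k=26): L=48 R=239
Round 3 (k=20): L=239 R=131
Round 4 (k=33): L=131 R=5
Round 5 (k=44): L=5 R=96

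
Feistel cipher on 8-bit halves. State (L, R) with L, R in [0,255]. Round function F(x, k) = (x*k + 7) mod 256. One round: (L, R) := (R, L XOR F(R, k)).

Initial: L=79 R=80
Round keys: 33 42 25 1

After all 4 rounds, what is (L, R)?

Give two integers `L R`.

Round 1 (k=33): L=80 R=24
Round 2 (k=42): L=24 R=167
Round 3 (k=25): L=167 R=78
Round 4 (k=1): L=78 R=242

Answer: 78 242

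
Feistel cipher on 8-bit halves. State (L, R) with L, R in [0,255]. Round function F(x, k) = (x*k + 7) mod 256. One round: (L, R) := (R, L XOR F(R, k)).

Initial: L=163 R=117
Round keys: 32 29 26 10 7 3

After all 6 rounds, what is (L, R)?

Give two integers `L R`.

Round 1 (k=32): L=117 R=4
Round 2 (k=29): L=4 R=14
Round 3 (k=26): L=14 R=119
Round 4 (k=10): L=119 R=163
Round 5 (k=7): L=163 R=11
Round 6 (k=3): L=11 R=139

Answer: 11 139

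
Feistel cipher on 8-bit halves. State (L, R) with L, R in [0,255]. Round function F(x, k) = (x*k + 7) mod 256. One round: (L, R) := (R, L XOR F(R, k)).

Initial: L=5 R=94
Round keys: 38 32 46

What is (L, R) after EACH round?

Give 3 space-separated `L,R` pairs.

Answer: 94,254 254,153 153,123

Derivation:
Round 1 (k=38): L=94 R=254
Round 2 (k=32): L=254 R=153
Round 3 (k=46): L=153 R=123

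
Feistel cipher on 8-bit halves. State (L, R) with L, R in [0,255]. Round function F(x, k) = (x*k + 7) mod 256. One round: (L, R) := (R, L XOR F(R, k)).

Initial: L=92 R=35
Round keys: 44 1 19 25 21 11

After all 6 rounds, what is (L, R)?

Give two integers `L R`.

Round 1 (k=44): L=35 R=87
Round 2 (k=1): L=87 R=125
Round 3 (k=19): L=125 R=25
Round 4 (k=25): L=25 R=5
Round 5 (k=21): L=5 R=105
Round 6 (k=11): L=105 R=143

Answer: 105 143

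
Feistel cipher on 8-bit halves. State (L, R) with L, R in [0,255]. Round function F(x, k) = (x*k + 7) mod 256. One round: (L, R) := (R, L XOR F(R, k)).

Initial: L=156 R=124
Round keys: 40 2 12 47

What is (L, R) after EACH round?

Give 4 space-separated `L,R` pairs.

Answer: 124,251 251,129 129,232 232,30

Derivation:
Round 1 (k=40): L=124 R=251
Round 2 (k=2): L=251 R=129
Round 3 (k=12): L=129 R=232
Round 4 (k=47): L=232 R=30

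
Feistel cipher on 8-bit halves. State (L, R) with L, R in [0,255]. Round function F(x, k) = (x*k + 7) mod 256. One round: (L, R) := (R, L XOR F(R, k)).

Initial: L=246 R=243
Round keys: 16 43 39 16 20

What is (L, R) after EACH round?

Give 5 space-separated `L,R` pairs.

Answer: 243,193 193,129 129,111 111,118 118,80

Derivation:
Round 1 (k=16): L=243 R=193
Round 2 (k=43): L=193 R=129
Round 3 (k=39): L=129 R=111
Round 4 (k=16): L=111 R=118
Round 5 (k=20): L=118 R=80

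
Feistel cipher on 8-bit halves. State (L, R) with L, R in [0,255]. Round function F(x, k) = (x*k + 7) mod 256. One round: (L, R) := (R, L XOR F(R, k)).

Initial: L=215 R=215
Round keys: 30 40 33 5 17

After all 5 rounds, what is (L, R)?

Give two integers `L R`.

Answer: 212 18

Derivation:
Round 1 (k=30): L=215 R=238
Round 2 (k=40): L=238 R=224
Round 3 (k=33): L=224 R=9
Round 4 (k=5): L=9 R=212
Round 5 (k=17): L=212 R=18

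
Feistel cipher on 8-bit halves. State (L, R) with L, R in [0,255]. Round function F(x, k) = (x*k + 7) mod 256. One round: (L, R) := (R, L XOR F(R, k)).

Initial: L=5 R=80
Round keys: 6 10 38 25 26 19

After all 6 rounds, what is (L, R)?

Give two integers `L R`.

Round 1 (k=6): L=80 R=226
Round 2 (k=10): L=226 R=139
Round 3 (k=38): L=139 R=75
Round 4 (k=25): L=75 R=209
Round 5 (k=26): L=209 R=10
Round 6 (k=19): L=10 R=20

Answer: 10 20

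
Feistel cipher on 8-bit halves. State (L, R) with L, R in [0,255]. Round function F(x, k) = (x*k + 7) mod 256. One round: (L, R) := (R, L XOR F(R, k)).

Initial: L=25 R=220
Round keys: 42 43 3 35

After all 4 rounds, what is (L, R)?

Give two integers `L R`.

Answer: 128 82

Derivation:
Round 1 (k=42): L=220 R=6
Round 2 (k=43): L=6 R=213
Round 3 (k=3): L=213 R=128
Round 4 (k=35): L=128 R=82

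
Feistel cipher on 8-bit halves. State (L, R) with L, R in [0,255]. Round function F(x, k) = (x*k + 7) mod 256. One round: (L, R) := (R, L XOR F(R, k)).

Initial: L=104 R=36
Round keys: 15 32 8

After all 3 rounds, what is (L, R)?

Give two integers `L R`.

Answer: 67 84

Derivation:
Round 1 (k=15): L=36 R=75
Round 2 (k=32): L=75 R=67
Round 3 (k=8): L=67 R=84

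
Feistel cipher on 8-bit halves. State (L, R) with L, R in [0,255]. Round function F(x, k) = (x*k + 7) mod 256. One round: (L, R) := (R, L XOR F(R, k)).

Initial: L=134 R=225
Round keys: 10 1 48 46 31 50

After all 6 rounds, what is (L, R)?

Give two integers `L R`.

Round 1 (k=10): L=225 R=87
Round 2 (k=1): L=87 R=191
Round 3 (k=48): L=191 R=128
Round 4 (k=46): L=128 R=184
Round 5 (k=31): L=184 R=207
Round 6 (k=50): L=207 R=205

Answer: 207 205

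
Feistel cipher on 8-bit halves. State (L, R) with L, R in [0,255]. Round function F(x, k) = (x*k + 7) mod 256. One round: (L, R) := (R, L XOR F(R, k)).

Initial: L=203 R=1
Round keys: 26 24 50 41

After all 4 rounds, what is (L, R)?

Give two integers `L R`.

Round 1 (k=26): L=1 R=234
Round 2 (k=24): L=234 R=246
Round 3 (k=50): L=246 R=249
Round 4 (k=41): L=249 R=30

Answer: 249 30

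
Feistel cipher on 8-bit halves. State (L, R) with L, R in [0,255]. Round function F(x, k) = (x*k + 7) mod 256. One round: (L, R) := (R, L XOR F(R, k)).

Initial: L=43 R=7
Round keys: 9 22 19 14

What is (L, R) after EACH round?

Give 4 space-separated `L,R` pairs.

Answer: 7,109 109,98 98,32 32,165

Derivation:
Round 1 (k=9): L=7 R=109
Round 2 (k=22): L=109 R=98
Round 3 (k=19): L=98 R=32
Round 4 (k=14): L=32 R=165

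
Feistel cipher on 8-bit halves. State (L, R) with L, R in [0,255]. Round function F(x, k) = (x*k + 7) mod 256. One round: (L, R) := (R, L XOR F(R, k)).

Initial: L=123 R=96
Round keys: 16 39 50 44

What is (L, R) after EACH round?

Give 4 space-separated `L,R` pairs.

Answer: 96,124 124,139 139,81 81,120

Derivation:
Round 1 (k=16): L=96 R=124
Round 2 (k=39): L=124 R=139
Round 3 (k=50): L=139 R=81
Round 4 (k=44): L=81 R=120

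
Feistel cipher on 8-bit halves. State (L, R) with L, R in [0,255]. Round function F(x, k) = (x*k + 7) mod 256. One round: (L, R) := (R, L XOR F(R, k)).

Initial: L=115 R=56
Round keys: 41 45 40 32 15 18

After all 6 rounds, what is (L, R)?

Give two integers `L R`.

Round 1 (k=41): L=56 R=140
Round 2 (k=45): L=140 R=155
Round 3 (k=40): L=155 R=179
Round 4 (k=32): L=179 R=252
Round 5 (k=15): L=252 R=120
Round 6 (k=18): L=120 R=139

Answer: 120 139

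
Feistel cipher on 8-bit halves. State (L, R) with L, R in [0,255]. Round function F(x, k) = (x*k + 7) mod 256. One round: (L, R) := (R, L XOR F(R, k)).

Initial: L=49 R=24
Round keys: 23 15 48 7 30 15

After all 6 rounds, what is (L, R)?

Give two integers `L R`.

Round 1 (k=23): L=24 R=30
Round 2 (k=15): L=30 R=209
Round 3 (k=48): L=209 R=41
Round 4 (k=7): L=41 R=247
Round 5 (k=30): L=247 R=208
Round 6 (k=15): L=208 R=192

Answer: 208 192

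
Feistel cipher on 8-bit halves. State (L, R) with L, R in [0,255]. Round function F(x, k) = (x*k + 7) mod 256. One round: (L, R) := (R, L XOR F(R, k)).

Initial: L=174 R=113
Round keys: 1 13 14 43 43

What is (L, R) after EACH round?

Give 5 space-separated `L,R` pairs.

Round 1 (k=1): L=113 R=214
Round 2 (k=13): L=214 R=148
Round 3 (k=14): L=148 R=201
Round 4 (k=43): L=201 R=94
Round 5 (k=43): L=94 R=24

Answer: 113,214 214,148 148,201 201,94 94,24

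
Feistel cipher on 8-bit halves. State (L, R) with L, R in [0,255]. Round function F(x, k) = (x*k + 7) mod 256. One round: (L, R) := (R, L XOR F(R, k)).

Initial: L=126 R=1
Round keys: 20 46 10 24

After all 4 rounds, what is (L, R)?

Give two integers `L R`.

Answer: 218 91

Derivation:
Round 1 (k=20): L=1 R=101
Round 2 (k=46): L=101 R=44
Round 3 (k=10): L=44 R=218
Round 4 (k=24): L=218 R=91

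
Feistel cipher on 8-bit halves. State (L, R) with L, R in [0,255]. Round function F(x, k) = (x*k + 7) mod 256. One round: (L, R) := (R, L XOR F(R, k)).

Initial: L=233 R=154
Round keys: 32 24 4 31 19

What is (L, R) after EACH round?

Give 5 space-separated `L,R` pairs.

Round 1 (k=32): L=154 R=174
Round 2 (k=24): L=174 R=205
Round 3 (k=4): L=205 R=149
Round 4 (k=31): L=149 R=223
Round 5 (k=19): L=223 R=1

Answer: 154,174 174,205 205,149 149,223 223,1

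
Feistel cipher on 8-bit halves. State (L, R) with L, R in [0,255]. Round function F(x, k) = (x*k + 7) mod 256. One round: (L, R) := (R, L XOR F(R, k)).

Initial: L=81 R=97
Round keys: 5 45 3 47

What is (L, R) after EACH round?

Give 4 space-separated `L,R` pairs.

Answer: 97,189 189,33 33,215 215,161

Derivation:
Round 1 (k=5): L=97 R=189
Round 2 (k=45): L=189 R=33
Round 3 (k=3): L=33 R=215
Round 4 (k=47): L=215 R=161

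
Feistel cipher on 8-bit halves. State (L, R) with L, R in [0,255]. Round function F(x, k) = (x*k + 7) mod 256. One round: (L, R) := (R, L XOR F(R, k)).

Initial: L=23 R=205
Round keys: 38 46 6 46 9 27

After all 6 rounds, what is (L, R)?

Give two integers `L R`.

Answer: 243 3

Derivation:
Round 1 (k=38): L=205 R=98
Round 2 (k=46): L=98 R=110
Round 3 (k=6): L=110 R=249
Round 4 (k=46): L=249 R=171
Round 5 (k=9): L=171 R=243
Round 6 (k=27): L=243 R=3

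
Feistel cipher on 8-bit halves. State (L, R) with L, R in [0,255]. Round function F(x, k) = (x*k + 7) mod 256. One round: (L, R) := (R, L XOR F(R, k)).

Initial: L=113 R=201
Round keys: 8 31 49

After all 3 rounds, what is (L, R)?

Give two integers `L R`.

Answer: 64 121

Derivation:
Round 1 (k=8): L=201 R=62
Round 2 (k=31): L=62 R=64
Round 3 (k=49): L=64 R=121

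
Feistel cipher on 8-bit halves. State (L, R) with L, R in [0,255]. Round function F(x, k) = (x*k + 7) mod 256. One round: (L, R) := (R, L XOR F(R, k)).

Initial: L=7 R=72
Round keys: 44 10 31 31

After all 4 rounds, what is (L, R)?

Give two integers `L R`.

Answer: 56 64

Derivation:
Round 1 (k=44): L=72 R=96
Round 2 (k=10): L=96 R=143
Round 3 (k=31): L=143 R=56
Round 4 (k=31): L=56 R=64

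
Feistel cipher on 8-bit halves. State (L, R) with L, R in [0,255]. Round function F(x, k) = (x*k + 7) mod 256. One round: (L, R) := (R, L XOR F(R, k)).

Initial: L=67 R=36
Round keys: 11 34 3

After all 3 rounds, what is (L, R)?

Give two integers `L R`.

Round 1 (k=11): L=36 R=208
Round 2 (k=34): L=208 R=131
Round 3 (k=3): L=131 R=64

Answer: 131 64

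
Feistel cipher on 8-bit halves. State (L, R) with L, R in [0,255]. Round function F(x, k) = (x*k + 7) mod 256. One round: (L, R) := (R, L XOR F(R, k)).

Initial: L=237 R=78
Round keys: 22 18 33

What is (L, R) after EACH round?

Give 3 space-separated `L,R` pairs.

Round 1 (k=22): L=78 R=86
Round 2 (k=18): L=86 R=93
Round 3 (k=33): L=93 R=82

Answer: 78,86 86,93 93,82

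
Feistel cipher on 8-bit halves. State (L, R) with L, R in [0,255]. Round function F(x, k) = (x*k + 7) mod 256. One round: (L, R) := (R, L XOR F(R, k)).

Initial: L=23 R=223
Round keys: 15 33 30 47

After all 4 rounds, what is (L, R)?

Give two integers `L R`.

Round 1 (k=15): L=223 R=15
Round 2 (k=33): L=15 R=41
Round 3 (k=30): L=41 R=218
Round 4 (k=47): L=218 R=36

Answer: 218 36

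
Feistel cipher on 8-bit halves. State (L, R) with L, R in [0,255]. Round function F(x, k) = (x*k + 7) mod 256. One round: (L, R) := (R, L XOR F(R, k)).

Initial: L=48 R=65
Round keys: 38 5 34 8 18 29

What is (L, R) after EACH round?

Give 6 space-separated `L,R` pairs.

Answer: 65,157 157,89 89,68 68,126 126,167 167,140

Derivation:
Round 1 (k=38): L=65 R=157
Round 2 (k=5): L=157 R=89
Round 3 (k=34): L=89 R=68
Round 4 (k=8): L=68 R=126
Round 5 (k=18): L=126 R=167
Round 6 (k=29): L=167 R=140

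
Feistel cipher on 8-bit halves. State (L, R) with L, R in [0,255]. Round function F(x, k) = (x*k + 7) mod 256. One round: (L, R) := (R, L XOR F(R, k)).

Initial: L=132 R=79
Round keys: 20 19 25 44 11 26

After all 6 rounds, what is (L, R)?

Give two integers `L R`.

Answer: 194 203

Derivation:
Round 1 (k=20): L=79 R=183
Round 2 (k=19): L=183 R=211
Round 3 (k=25): L=211 R=21
Round 4 (k=44): L=21 R=112
Round 5 (k=11): L=112 R=194
Round 6 (k=26): L=194 R=203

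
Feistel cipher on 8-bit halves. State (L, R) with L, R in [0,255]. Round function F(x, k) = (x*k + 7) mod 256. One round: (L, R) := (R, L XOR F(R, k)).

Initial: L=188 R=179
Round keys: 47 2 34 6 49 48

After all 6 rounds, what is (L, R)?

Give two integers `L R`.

Round 1 (k=47): L=179 R=88
Round 2 (k=2): L=88 R=4
Round 3 (k=34): L=4 R=215
Round 4 (k=6): L=215 R=21
Round 5 (k=49): L=21 R=219
Round 6 (k=48): L=219 R=2

Answer: 219 2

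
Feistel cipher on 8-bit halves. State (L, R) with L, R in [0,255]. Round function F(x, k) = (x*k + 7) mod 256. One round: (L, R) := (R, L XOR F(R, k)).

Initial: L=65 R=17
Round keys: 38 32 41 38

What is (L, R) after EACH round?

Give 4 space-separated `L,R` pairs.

Answer: 17,204 204,150 150,193 193,59

Derivation:
Round 1 (k=38): L=17 R=204
Round 2 (k=32): L=204 R=150
Round 3 (k=41): L=150 R=193
Round 4 (k=38): L=193 R=59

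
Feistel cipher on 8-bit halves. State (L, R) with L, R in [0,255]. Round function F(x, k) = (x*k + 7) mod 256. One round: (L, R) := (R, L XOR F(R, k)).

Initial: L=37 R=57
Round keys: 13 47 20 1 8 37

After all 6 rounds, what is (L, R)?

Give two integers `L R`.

Round 1 (k=13): L=57 R=201
Round 2 (k=47): L=201 R=215
Round 3 (k=20): L=215 R=26
Round 4 (k=1): L=26 R=246
Round 5 (k=8): L=246 R=173
Round 6 (k=37): L=173 R=254

Answer: 173 254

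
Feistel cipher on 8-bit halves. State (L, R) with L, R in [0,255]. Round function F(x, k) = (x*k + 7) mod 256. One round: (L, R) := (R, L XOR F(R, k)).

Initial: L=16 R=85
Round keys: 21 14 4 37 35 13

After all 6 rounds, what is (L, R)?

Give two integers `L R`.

Answer: 8 159

Derivation:
Round 1 (k=21): L=85 R=16
Round 2 (k=14): L=16 R=178
Round 3 (k=4): L=178 R=223
Round 4 (k=37): L=223 R=240
Round 5 (k=35): L=240 R=8
Round 6 (k=13): L=8 R=159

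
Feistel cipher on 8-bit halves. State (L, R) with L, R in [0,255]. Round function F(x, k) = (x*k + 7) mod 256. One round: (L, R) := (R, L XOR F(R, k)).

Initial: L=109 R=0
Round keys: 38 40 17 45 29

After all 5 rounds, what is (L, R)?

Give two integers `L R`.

Round 1 (k=38): L=0 R=106
Round 2 (k=40): L=106 R=151
Round 3 (k=17): L=151 R=100
Round 4 (k=45): L=100 R=12
Round 5 (k=29): L=12 R=7

Answer: 12 7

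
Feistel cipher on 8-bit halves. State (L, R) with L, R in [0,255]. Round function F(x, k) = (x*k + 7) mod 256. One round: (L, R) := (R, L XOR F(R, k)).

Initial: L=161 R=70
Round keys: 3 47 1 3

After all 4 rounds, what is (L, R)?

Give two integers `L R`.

Round 1 (k=3): L=70 R=120
Round 2 (k=47): L=120 R=73
Round 3 (k=1): L=73 R=40
Round 4 (k=3): L=40 R=54

Answer: 40 54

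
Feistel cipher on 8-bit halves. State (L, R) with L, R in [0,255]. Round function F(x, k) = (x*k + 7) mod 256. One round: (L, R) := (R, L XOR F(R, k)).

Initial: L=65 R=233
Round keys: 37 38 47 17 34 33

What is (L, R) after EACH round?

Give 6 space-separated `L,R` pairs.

Answer: 233,245 245,140 140,78 78,185 185,215 215,7

Derivation:
Round 1 (k=37): L=233 R=245
Round 2 (k=38): L=245 R=140
Round 3 (k=47): L=140 R=78
Round 4 (k=17): L=78 R=185
Round 5 (k=34): L=185 R=215
Round 6 (k=33): L=215 R=7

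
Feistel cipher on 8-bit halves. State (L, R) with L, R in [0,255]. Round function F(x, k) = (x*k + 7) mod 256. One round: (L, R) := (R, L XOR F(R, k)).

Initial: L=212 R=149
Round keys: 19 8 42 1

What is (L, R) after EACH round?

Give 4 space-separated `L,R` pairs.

Answer: 149,194 194,130 130,153 153,34

Derivation:
Round 1 (k=19): L=149 R=194
Round 2 (k=8): L=194 R=130
Round 3 (k=42): L=130 R=153
Round 4 (k=1): L=153 R=34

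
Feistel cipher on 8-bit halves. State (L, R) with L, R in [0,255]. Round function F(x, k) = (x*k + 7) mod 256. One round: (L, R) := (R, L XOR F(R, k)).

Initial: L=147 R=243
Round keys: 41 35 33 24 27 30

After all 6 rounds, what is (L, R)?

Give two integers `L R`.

Round 1 (k=41): L=243 R=97
Round 2 (k=35): L=97 R=185
Round 3 (k=33): L=185 R=129
Round 4 (k=24): L=129 R=166
Round 5 (k=27): L=166 R=8
Round 6 (k=30): L=8 R=81

Answer: 8 81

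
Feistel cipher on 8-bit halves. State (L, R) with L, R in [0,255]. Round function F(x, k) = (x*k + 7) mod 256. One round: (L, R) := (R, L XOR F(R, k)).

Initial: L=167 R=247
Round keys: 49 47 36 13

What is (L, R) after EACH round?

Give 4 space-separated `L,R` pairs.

Round 1 (k=49): L=247 R=233
Round 2 (k=47): L=233 R=57
Round 3 (k=36): L=57 R=226
Round 4 (k=13): L=226 R=184

Answer: 247,233 233,57 57,226 226,184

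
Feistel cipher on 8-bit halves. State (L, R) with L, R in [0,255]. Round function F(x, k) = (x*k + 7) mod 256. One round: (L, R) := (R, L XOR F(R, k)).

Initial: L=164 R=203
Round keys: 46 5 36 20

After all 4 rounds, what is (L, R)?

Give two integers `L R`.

Answer: 182 52

Derivation:
Round 1 (k=46): L=203 R=37
Round 2 (k=5): L=37 R=11
Round 3 (k=36): L=11 R=182
Round 4 (k=20): L=182 R=52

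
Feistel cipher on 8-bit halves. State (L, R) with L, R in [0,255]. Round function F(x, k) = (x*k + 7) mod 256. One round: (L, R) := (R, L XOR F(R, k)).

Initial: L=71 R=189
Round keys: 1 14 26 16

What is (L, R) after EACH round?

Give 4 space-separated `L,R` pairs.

Round 1 (k=1): L=189 R=131
Round 2 (k=14): L=131 R=140
Round 3 (k=26): L=140 R=188
Round 4 (k=16): L=188 R=75

Answer: 189,131 131,140 140,188 188,75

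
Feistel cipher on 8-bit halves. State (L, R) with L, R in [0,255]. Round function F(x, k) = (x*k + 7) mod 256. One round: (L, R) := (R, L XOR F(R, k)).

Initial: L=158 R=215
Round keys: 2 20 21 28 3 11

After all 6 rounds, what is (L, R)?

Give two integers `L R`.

Round 1 (k=2): L=215 R=43
Round 2 (k=20): L=43 R=180
Round 3 (k=21): L=180 R=224
Round 4 (k=28): L=224 R=51
Round 5 (k=3): L=51 R=64
Round 6 (k=11): L=64 R=244

Answer: 64 244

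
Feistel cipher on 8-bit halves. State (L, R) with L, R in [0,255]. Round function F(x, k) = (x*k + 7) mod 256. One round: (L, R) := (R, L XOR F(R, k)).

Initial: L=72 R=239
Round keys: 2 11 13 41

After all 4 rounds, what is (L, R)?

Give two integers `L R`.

Answer: 97 9

Derivation:
Round 1 (k=2): L=239 R=173
Round 2 (k=11): L=173 R=153
Round 3 (k=13): L=153 R=97
Round 4 (k=41): L=97 R=9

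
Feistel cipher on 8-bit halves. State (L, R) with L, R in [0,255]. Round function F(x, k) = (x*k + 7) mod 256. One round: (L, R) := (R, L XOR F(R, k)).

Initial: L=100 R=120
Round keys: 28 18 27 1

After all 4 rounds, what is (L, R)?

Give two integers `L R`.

Answer: 141 81

Derivation:
Round 1 (k=28): L=120 R=67
Round 2 (k=18): L=67 R=197
Round 3 (k=27): L=197 R=141
Round 4 (k=1): L=141 R=81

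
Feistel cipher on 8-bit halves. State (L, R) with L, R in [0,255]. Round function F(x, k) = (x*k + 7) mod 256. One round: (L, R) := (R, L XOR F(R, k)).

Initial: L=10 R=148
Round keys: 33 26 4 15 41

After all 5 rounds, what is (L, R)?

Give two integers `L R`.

Round 1 (k=33): L=148 R=17
Round 2 (k=26): L=17 R=85
Round 3 (k=4): L=85 R=74
Round 4 (k=15): L=74 R=8
Round 5 (k=41): L=8 R=5

Answer: 8 5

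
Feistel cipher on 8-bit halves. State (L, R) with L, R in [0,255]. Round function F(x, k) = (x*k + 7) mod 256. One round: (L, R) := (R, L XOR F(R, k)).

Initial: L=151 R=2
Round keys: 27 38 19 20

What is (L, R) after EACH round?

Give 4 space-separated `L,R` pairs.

Answer: 2,170 170,65 65,112 112,134

Derivation:
Round 1 (k=27): L=2 R=170
Round 2 (k=38): L=170 R=65
Round 3 (k=19): L=65 R=112
Round 4 (k=20): L=112 R=134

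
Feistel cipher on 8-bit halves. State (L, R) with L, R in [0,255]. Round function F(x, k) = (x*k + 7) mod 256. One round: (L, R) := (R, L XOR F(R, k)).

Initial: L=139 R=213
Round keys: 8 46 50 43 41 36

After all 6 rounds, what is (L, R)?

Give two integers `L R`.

Round 1 (k=8): L=213 R=36
Round 2 (k=46): L=36 R=170
Round 3 (k=50): L=170 R=31
Round 4 (k=43): L=31 R=150
Round 5 (k=41): L=150 R=18
Round 6 (k=36): L=18 R=25

Answer: 18 25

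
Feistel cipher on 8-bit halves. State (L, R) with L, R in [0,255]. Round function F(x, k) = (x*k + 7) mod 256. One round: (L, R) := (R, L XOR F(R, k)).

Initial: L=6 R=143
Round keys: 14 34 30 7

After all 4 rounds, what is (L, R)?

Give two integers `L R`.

Round 1 (k=14): L=143 R=223
Round 2 (k=34): L=223 R=42
Round 3 (k=30): L=42 R=44
Round 4 (k=7): L=44 R=17

Answer: 44 17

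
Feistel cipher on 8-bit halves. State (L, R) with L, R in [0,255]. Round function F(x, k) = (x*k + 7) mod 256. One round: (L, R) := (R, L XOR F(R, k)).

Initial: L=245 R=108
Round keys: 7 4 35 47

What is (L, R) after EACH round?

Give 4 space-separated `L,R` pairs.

Answer: 108,14 14,83 83,110 110,106

Derivation:
Round 1 (k=7): L=108 R=14
Round 2 (k=4): L=14 R=83
Round 3 (k=35): L=83 R=110
Round 4 (k=47): L=110 R=106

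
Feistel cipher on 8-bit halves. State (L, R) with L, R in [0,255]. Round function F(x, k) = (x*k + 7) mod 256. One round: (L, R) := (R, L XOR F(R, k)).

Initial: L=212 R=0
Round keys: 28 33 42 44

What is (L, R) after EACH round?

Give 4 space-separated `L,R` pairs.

Answer: 0,211 211,58 58,88 88,29

Derivation:
Round 1 (k=28): L=0 R=211
Round 2 (k=33): L=211 R=58
Round 3 (k=42): L=58 R=88
Round 4 (k=44): L=88 R=29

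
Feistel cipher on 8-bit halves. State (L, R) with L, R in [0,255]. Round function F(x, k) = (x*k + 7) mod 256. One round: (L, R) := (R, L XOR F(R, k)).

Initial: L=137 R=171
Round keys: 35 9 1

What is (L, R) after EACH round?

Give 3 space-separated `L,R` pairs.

Answer: 171,225 225,91 91,131

Derivation:
Round 1 (k=35): L=171 R=225
Round 2 (k=9): L=225 R=91
Round 3 (k=1): L=91 R=131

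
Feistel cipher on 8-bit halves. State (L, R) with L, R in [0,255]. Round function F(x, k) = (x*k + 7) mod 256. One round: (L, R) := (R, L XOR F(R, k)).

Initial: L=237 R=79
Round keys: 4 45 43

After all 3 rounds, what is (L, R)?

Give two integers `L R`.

Answer: 210 227

Derivation:
Round 1 (k=4): L=79 R=174
Round 2 (k=45): L=174 R=210
Round 3 (k=43): L=210 R=227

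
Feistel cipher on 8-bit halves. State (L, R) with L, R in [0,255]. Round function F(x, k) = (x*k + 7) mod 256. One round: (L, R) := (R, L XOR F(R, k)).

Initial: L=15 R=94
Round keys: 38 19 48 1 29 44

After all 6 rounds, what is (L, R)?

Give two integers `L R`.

Round 1 (k=38): L=94 R=244
Round 2 (k=19): L=244 R=125
Round 3 (k=48): L=125 R=131
Round 4 (k=1): L=131 R=247
Round 5 (k=29): L=247 R=129
Round 6 (k=44): L=129 R=196

Answer: 129 196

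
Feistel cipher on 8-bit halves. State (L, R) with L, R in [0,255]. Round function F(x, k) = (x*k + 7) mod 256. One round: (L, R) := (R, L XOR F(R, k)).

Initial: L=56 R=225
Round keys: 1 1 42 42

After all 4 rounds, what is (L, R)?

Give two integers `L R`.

Answer: 51 83

Derivation:
Round 1 (k=1): L=225 R=208
Round 2 (k=1): L=208 R=54
Round 3 (k=42): L=54 R=51
Round 4 (k=42): L=51 R=83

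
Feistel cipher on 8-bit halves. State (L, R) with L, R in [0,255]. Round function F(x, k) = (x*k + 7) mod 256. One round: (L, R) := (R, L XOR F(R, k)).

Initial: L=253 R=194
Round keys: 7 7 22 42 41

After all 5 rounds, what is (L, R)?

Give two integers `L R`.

Answer: 52 246

Derivation:
Round 1 (k=7): L=194 R=168
Round 2 (k=7): L=168 R=93
Round 3 (k=22): L=93 R=173
Round 4 (k=42): L=173 R=52
Round 5 (k=41): L=52 R=246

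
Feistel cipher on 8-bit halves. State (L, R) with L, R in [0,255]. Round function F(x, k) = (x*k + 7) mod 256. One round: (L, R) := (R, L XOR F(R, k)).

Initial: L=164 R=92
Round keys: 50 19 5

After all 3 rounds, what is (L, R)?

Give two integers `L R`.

Answer: 148 176

Derivation:
Round 1 (k=50): L=92 R=91
Round 2 (k=19): L=91 R=148
Round 3 (k=5): L=148 R=176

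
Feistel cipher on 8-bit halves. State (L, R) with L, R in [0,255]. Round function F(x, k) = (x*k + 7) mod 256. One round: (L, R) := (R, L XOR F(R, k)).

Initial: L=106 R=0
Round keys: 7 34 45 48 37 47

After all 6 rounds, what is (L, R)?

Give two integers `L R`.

Round 1 (k=7): L=0 R=109
Round 2 (k=34): L=109 R=129
Round 3 (k=45): L=129 R=217
Round 4 (k=48): L=217 R=54
Round 5 (k=37): L=54 R=12
Round 6 (k=47): L=12 R=13

Answer: 12 13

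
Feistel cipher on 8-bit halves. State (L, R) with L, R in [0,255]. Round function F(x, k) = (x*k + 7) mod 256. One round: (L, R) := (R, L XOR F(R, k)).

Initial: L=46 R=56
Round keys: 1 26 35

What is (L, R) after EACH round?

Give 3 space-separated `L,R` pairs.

Answer: 56,17 17,249 249,3

Derivation:
Round 1 (k=1): L=56 R=17
Round 2 (k=26): L=17 R=249
Round 3 (k=35): L=249 R=3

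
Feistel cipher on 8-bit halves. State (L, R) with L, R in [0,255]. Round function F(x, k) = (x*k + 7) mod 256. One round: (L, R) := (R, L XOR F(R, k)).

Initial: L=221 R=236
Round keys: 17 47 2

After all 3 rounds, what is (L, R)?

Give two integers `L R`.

Answer: 213 223

Derivation:
Round 1 (k=17): L=236 R=110
Round 2 (k=47): L=110 R=213
Round 3 (k=2): L=213 R=223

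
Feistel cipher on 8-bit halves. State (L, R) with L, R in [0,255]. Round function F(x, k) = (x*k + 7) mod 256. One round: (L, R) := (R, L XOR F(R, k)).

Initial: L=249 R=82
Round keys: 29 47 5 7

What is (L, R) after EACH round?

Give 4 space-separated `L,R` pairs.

Answer: 82,168 168,141 141,96 96,42

Derivation:
Round 1 (k=29): L=82 R=168
Round 2 (k=47): L=168 R=141
Round 3 (k=5): L=141 R=96
Round 4 (k=7): L=96 R=42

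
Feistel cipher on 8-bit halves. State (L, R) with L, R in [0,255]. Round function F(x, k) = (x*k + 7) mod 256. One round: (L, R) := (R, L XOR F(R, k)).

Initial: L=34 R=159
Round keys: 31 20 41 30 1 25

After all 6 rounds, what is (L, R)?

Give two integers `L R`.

Answer: 57 101

Derivation:
Round 1 (k=31): L=159 R=106
Round 2 (k=20): L=106 R=208
Round 3 (k=41): L=208 R=61
Round 4 (k=30): L=61 R=253
Round 5 (k=1): L=253 R=57
Round 6 (k=25): L=57 R=101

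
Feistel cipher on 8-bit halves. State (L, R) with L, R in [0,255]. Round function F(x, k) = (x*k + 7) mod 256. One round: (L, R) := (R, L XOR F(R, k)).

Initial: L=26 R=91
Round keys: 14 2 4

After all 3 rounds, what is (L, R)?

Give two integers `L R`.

Answer: 102 132

Derivation:
Round 1 (k=14): L=91 R=27
Round 2 (k=2): L=27 R=102
Round 3 (k=4): L=102 R=132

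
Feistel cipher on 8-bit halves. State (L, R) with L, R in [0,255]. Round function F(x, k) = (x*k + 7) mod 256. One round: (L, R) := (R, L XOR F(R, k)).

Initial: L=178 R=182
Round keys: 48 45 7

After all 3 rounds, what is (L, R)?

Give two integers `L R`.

Round 1 (k=48): L=182 R=149
Round 2 (k=45): L=149 R=142
Round 3 (k=7): L=142 R=124

Answer: 142 124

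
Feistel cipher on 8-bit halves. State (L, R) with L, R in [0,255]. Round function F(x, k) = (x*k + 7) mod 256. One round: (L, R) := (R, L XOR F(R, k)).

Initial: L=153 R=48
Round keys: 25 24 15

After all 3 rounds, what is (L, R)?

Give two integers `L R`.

Round 1 (k=25): L=48 R=46
Round 2 (k=24): L=46 R=103
Round 3 (k=15): L=103 R=62

Answer: 103 62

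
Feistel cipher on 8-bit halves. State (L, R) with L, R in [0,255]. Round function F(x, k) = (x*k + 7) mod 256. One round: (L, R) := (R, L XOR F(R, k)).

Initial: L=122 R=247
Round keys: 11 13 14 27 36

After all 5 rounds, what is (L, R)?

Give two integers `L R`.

Round 1 (k=11): L=247 R=222
Round 2 (k=13): L=222 R=186
Round 3 (k=14): L=186 R=237
Round 4 (k=27): L=237 R=188
Round 5 (k=36): L=188 R=154

Answer: 188 154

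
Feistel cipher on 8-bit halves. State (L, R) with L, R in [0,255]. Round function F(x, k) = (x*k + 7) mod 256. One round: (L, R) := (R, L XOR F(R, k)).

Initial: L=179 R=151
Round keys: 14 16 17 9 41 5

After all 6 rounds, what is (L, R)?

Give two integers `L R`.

Answer: 62 49

Derivation:
Round 1 (k=14): L=151 R=250
Round 2 (k=16): L=250 R=48
Round 3 (k=17): L=48 R=205
Round 4 (k=9): L=205 R=12
Round 5 (k=41): L=12 R=62
Round 6 (k=5): L=62 R=49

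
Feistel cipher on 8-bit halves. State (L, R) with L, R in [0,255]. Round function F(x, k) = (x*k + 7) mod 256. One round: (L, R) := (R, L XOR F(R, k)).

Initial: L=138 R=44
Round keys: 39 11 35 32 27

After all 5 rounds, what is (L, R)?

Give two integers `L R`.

Round 1 (k=39): L=44 R=49
Round 2 (k=11): L=49 R=14
Round 3 (k=35): L=14 R=192
Round 4 (k=32): L=192 R=9
Round 5 (k=27): L=9 R=58

Answer: 9 58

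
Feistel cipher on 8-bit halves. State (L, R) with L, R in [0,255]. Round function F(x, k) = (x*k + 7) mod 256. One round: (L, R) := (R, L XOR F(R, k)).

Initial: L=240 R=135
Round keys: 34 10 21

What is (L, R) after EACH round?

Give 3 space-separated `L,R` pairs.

Round 1 (k=34): L=135 R=5
Round 2 (k=10): L=5 R=190
Round 3 (k=21): L=190 R=152

Answer: 135,5 5,190 190,152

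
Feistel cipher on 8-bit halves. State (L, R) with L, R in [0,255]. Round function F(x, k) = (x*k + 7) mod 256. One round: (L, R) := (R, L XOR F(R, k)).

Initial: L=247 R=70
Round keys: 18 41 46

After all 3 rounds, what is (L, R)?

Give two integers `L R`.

Round 1 (k=18): L=70 R=4
Round 2 (k=41): L=4 R=237
Round 3 (k=46): L=237 R=153

Answer: 237 153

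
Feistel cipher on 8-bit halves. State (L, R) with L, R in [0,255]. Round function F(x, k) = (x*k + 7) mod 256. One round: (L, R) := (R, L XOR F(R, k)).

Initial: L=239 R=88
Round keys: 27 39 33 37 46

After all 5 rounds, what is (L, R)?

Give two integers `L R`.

Answer: 90 181

Derivation:
Round 1 (k=27): L=88 R=160
Round 2 (k=39): L=160 R=63
Round 3 (k=33): L=63 R=134
Round 4 (k=37): L=134 R=90
Round 5 (k=46): L=90 R=181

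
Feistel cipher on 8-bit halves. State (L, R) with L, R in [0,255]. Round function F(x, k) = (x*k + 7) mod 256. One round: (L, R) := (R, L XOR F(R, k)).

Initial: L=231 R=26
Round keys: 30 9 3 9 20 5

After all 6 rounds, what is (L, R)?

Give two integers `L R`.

Round 1 (k=30): L=26 R=244
Round 2 (k=9): L=244 R=129
Round 3 (k=3): L=129 R=126
Round 4 (k=9): L=126 R=244
Round 5 (k=20): L=244 R=105
Round 6 (k=5): L=105 R=224

Answer: 105 224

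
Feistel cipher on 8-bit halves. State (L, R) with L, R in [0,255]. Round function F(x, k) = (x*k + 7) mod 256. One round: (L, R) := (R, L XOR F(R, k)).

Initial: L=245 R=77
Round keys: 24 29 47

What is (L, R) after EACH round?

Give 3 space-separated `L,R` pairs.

Answer: 77,202 202,164 164,233

Derivation:
Round 1 (k=24): L=77 R=202
Round 2 (k=29): L=202 R=164
Round 3 (k=47): L=164 R=233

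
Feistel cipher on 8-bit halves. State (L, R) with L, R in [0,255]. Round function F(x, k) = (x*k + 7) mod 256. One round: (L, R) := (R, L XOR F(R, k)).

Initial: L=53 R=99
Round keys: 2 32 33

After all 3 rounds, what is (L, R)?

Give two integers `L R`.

Answer: 100 19

Derivation:
Round 1 (k=2): L=99 R=248
Round 2 (k=32): L=248 R=100
Round 3 (k=33): L=100 R=19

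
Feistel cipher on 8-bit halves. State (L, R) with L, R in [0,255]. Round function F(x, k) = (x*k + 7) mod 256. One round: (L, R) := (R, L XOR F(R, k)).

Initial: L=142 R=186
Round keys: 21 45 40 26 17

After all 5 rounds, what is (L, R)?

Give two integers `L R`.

Answer: 191 182

Derivation:
Round 1 (k=21): L=186 R=199
Round 2 (k=45): L=199 R=184
Round 3 (k=40): L=184 R=0
Round 4 (k=26): L=0 R=191
Round 5 (k=17): L=191 R=182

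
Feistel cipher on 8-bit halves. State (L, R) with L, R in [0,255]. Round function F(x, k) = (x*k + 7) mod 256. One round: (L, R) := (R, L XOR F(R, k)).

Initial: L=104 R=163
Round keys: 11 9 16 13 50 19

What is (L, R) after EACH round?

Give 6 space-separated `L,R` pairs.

Round 1 (k=11): L=163 R=96
Round 2 (k=9): L=96 R=196
Round 3 (k=16): L=196 R=39
Round 4 (k=13): L=39 R=198
Round 5 (k=50): L=198 R=148
Round 6 (k=19): L=148 R=197

Answer: 163,96 96,196 196,39 39,198 198,148 148,197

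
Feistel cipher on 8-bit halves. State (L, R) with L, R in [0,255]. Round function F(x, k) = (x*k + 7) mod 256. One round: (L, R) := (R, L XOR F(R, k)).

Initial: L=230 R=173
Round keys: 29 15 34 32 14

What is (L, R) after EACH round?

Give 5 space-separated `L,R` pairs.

Round 1 (k=29): L=173 R=70
Round 2 (k=15): L=70 R=140
Round 3 (k=34): L=140 R=217
Round 4 (k=32): L=217 R=171
Round 5 (k=14): L=171 R=184

Answer: 173,70 70,140 140,217 217,171 171,184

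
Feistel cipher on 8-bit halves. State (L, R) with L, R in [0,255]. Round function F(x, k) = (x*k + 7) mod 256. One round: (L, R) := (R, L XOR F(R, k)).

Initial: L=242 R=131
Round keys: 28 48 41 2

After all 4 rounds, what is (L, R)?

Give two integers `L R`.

Answer: 242 223

Derivation:
Round 1 (k=28): L=131 R=169
Round 2 (k=48): L=169 R=52
Round 3 (k=41): L=52 R=242
Round 4 (k=2): L=242 R=223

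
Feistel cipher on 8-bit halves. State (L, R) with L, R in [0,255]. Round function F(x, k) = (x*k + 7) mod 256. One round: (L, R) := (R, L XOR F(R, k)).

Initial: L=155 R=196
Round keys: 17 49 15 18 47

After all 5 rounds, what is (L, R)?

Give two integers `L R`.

Round 1 (k=17): L=196 R=144
Round 2 (k=49): L=144 R=83
Round 3 (k=15): L=83 R=116
Round 4 (k=18): L=116 R=124
Round 5 (k=47): L=124 R=191

Answer: 124 191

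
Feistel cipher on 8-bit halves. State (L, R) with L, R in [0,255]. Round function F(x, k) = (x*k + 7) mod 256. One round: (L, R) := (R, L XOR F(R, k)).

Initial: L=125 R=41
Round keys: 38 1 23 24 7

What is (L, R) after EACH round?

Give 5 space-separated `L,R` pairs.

Answer: 41,96 96,78 78,105 105,145 145,151

Derivation:
Round 1 (k=38): L=41 R=96
Round 2 (k=1): L=96 R=78
Round 3 (k=23): L=78 R=105
Round 4 (k=24): L=105 R=145
Round 5 (k=7): L=145 R=151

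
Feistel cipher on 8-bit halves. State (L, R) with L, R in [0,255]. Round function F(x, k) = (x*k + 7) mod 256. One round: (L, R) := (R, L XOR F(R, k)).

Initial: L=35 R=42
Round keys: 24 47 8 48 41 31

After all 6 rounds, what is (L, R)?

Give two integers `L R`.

Round 1 (k=24): L=42 R=212
Round 2 (k=47): L=212 R=217
Round 3 (k=8): L=217 R=27
Round 4 (k=48): L=27 R=206
Round 5 (k=41): L=206 R=30
Round 6 (k=31): L=30 R=103

Answer: 30 103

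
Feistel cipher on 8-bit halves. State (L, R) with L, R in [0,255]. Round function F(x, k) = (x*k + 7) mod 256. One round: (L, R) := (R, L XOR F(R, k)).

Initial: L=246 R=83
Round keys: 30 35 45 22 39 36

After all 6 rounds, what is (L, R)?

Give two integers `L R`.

Answer: 16 189

Derivation:
Round 1 (k=30): L=83 R=55
Round 2 (k=35): L=55 R=223
Round 3 (k=45): L=223 R=13
Round 4 (k=22): L=13 R=250
Round 5 (k=39): L=250 R=16
Round 6 (k=36): L=16 R=189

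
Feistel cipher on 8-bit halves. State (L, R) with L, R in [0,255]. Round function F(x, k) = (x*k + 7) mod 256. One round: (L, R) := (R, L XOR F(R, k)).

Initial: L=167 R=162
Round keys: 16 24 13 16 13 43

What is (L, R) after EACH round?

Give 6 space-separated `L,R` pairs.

Answer: 162,128 128,165 165,232 232,34 34,41 41,200

Derivation:
Round 1 (k=16): L=162 R=128
Round 2 (k=24): L=128 R=165
Round 3 (k=13): L=165 R=232
Round 4 (k=16): L=232 R=34
Round 5 (k=13): L=34 R=41
Round 6 (k=43): L=41 R=200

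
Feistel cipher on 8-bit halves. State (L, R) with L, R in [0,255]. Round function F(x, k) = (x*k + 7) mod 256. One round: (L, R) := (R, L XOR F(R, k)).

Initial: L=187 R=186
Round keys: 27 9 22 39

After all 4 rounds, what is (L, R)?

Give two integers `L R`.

Round 1 (k=27): L=186 R=30
Round 2 (k=9): L=30 R=175
Round 3 (k=22): L=175 R=15
Round 4 (k=39): L=15 R=255

Answer: 15 255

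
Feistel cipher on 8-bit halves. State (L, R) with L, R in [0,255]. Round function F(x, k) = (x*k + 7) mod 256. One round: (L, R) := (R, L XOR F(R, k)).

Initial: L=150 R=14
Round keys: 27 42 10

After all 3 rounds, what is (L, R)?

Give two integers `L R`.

Answer: 195 178

Derivation:
Round 1 (k=27): L=14 R=23
Round 2 (k=42): L=23 R=195
Round 3 (k=10): L=195 R=178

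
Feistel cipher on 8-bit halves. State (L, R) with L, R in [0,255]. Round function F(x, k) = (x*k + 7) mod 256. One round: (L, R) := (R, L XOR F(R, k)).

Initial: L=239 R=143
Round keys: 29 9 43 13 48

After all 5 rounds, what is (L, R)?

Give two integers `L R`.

Answer: 179 162

Derivation:
Round 1 (k=29): L=143 R=213
Round 2 (k=9): L=213 R=11
Round 3 (k=43): L=11 R=53
Round 4 (k=13): L=53 R=179
Round 5 (k=48): L=179 R=162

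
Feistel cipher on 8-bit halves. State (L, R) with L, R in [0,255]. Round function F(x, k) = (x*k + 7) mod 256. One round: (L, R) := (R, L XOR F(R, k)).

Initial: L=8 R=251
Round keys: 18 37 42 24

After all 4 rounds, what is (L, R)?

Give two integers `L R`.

Round 1 (k=18): L=251 R=165
Round 2 (k=37): L=165 R=27
Round 3 (k=42): L=27 R=208
Round 4 (k=24): L=208 R=156

Answer: 208 156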